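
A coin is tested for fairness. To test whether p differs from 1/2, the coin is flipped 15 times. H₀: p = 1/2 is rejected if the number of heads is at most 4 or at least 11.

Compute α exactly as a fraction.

1941/16384

α = P(Y ≤ 4 or Y ≥ 11 | p = 1/2), Y ~ Binomial(15, 1/2).
By symmetry, α = 2·P(Y ≤ 4) = 2·(1 + 15 + 105 + 455 + 1365)/32768 = 3882/32768 = 1941/16384.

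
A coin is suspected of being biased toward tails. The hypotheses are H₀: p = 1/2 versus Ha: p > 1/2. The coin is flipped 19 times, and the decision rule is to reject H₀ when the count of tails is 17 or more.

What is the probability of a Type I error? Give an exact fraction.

191/524288

The Type I error probability is α = P(X ≥ 17) computed under H₀, where X ~ Binomial(19, 1/2).
That's C(19,17) + C(19,18) + C(19,19) over 2^19, i.e. (171 + 19 + 1)/524288 = 191/524288.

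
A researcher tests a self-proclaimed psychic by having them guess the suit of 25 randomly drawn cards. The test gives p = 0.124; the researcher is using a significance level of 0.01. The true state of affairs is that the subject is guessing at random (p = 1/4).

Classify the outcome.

The conventional null hypothesis is that the subject is guessing at random (p = 1/4).
Since p = 0.124 ≥ α = 0.01, H₀ is not rejected.
H₀ is true (actually the subject is guessing at random (p = 1/4)).
The decision matches the true state — no error.

No error (correct decision).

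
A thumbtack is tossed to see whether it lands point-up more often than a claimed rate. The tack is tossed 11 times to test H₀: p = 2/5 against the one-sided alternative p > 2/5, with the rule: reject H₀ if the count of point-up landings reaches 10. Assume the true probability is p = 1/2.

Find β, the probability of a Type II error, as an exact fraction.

509/512

Under the alternative p = 1/2, Y ~ Binomial(11, 1/2); β is the probability the test does not reject, P(Y < 10).
Equivalently, β = 1 − P(Y ≥ 10) = 509/512.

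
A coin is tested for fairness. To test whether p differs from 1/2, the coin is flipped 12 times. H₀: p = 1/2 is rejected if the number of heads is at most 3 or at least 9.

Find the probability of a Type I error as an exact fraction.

The significance level is the null-hypothesis probability of the rejection region {≤3} ∪ {≥9}.
By symmetry, α = 2·P(Y ≤ 3) = 2·(1 + 12 + 66 + 220)/4096 = 598/4096 = 299/2048.

299/2048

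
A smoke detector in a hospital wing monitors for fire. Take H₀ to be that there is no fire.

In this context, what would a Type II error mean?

A Type II error would mean concluding that there is no fire (or at least failing to establish that there is a fire) when in fact there is a fire.

A Type II error is failing to reject H₀ when H₀ is false.
Here that means remaining silent when actually there is a fire.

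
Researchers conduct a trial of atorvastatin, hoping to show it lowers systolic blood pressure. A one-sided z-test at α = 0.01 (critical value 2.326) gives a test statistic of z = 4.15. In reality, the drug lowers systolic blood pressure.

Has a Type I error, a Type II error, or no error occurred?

The conventional null hypothesis is that the drug has no effect on systolic blood pressure.
Since z = 4.15 > z* = 2.326, H₀ is rejected.
H₀ is false (actually the drug lowers systolic blood pressure).
The decision matches the true state — no error.

Neither — the decision is correct.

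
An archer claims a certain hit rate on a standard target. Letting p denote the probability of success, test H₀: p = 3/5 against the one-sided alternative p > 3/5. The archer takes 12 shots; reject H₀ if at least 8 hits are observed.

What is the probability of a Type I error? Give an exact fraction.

21395421/48828125

The Type I error probability is α = P(Y ≥ 8) computed under H₀, where Y ~ Binomial(12, 3/5).
Summing C(12,j)(3/5)^j(2/5)^{12−j} for j = 8,…,12 gives 21395421/48828125.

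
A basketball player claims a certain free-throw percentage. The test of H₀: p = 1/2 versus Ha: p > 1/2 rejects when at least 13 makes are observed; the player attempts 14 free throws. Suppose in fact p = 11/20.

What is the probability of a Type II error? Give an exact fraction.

1633670388436281453/1638400000000000000

β = P(fail to reject H₀ | Ha true) = P(K ≤ 12 | p = 11/20), K ~ Binomial(14, 11/20).
Summing C(14,j)·(11/20)^j·(9/20)^{14-j} for j = 0..12 gives 1633670388436281453/1638400000000000000.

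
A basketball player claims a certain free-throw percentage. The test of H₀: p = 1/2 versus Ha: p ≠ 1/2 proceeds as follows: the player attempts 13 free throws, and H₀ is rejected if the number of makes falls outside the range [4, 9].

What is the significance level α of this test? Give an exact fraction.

The significance level is the null-hypothesis probability of the rejection region {≤3} ∪ {≥10}.
Each tail has probability (1 + 13 + 78 + 286)/8192; doubling gives α = 756/8192 = 189/2048.

189/2048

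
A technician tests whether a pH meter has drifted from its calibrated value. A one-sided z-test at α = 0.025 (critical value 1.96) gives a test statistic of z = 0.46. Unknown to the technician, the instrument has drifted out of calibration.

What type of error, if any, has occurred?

The conventional null hypothesis is that the instrument is correctly calibrated.
Since z = 0.46 ≤ z* = 1.96, H₀ is not rejected.
H₀ is false (actually the instrument has drifted out of calibration).
Failing to reject a false H₀ is a Type II error.

Type II error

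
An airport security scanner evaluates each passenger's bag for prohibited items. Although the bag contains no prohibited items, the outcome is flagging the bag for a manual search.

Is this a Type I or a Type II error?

The null hypothesis here is that the bag contains no prohibited items.
'Flagging the bag for a manual search' corresponds to rejecting H₀.
H₀ was rejected but H₀ is true — a Type I error (false positive).

Type I error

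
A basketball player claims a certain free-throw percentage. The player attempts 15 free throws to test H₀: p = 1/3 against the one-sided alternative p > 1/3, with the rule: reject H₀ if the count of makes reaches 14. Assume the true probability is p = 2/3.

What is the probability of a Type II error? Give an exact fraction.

β = P(fail to reject H₀ | Ha true) = P(K ≤ 13 | p = 2/3), K ~ Binomial(15, 2/3).
Equivalently, β = 1 − P(K ≥ 14) = 14070379/14348907.

14070379/14348907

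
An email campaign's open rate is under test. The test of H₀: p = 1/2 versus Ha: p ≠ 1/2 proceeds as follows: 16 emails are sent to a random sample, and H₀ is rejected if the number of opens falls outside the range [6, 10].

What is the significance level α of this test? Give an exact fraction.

6885/32768

α = P(S ≤ 5 or S ≥ 11 | p = 1/2), S ~ Binomial(16, 1/2).
The two tails are symmetric, so α = 2·(1 + 16 + 120 + 560 + 1820 + 4368)/2^16 = 13770/65536 = 6885/32768.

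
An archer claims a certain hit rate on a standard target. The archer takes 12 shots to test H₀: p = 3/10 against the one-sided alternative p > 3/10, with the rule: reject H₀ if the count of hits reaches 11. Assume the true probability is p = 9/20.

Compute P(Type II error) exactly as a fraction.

A Type II error is failing to reject when Ha holds: with p = 9/20, β = P(K ≤ 10).
Summing C(12,j)·(9/20)^j·(11/20)^{12-j} for j = 0..10 gives 4091575270595131/4096000000000000.

4091575270595131/4096000000000000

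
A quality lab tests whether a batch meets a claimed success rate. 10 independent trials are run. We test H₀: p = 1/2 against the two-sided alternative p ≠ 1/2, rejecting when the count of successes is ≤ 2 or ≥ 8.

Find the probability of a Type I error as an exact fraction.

Under H₀, K ~ Binomial(10, 1/2); α is the probability of landing in either tail, P(K ≤ 2) + P(K ≥ 8).
By symmetry, α = 2·P(K ≤ 2) = 2·(1 + 10 + 45)/1024 = 112/1024 = 7/64.

7/64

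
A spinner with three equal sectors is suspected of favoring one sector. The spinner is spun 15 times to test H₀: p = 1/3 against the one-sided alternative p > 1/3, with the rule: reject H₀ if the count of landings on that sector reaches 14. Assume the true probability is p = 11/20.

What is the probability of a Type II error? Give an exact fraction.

16356278262148423407/16384000000000000000

β = P(fail to reject H₀ | Ha true) = P(K ≤ 13 | p = 11/20), K ~ Binomial(15, 11/20).
Summing C(15,j)·(11/20)^j·(9/20)^{15-j} for j = 0..13 gives 16356278262148423407/16384000000000000000.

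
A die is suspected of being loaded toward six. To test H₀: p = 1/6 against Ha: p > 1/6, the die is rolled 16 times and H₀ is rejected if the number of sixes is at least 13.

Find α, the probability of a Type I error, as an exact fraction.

73081/2821109907456

Under H₀, K ~ Binomial(16, 1/6), and α = P(K ≥ 13).
Adding the binomial terms for j = 13 through 16 with p = 1/6 yields 73081/2821109907456.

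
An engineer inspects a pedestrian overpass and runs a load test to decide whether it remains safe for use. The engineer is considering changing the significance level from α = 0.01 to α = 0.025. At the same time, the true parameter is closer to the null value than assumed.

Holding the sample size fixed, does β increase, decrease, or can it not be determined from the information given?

The first change alone would make β decrease; the second alone would make β increase. Which effect dominates depends on the magnitudes, which are not given.

Cannot be determined from the information given.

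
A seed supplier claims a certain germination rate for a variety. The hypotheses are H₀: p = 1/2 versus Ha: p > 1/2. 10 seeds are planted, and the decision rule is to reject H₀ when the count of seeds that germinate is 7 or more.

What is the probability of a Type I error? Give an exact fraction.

The Type I error probability is α = P(X ≥ 7) computed under H₀, where X ~ Binomial(10, 1/2).
P(X ≥ 7) = [C(10,7) + C(10,8) + C(10,9) + C(10,10)] / 2^10 = (120 + 45 + 10 + 1) / 1024 = 176/1024 = 11/64.

11/64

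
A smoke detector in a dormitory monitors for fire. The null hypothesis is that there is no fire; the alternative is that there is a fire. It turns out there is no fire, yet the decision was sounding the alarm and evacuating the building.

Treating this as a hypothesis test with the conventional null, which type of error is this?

Type I error

'Sounding the alarm and evacuating the building' corresponds to rejecting H₀.
H₀ was rejected but H₀ is true — a Type I error (false positive).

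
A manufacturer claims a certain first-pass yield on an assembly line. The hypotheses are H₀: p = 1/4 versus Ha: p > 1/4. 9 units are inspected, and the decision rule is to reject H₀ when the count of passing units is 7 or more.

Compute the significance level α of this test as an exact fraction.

11/8192

α = P(reject H₀ | H₀ true) = P(K ≥ 7 | p = 1/4), with K ~ Binomial(9, 1/4).
P(K ≥ 7) = Σ_{j=7}^{9} C(9,j)·(1/4)^j·(3/4)^{9-j} = 11/8192.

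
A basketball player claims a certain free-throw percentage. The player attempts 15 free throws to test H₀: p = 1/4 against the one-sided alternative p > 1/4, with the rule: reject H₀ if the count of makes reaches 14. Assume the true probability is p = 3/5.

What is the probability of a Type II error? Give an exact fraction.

A Type II error is failing to reject when Ha holds: with p = 3/5, β = P(Y ≤ 13).
Equivalently, β = 1 − P(Y ≥ 14) = 30359740148/30517578125.

30359740148/30517578125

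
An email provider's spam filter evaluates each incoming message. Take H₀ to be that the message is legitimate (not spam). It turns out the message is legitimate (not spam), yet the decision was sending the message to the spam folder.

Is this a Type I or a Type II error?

'Sending the message to the spam folder' corresponds to rejecting H₀.
H₀ was rejected but H₀ is true — a Type I error (false positive).

Type I error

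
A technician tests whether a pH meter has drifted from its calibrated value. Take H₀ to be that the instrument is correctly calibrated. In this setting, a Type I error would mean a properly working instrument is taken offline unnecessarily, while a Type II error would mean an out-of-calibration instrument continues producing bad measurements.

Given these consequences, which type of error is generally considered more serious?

The Type II consequence (an out-of-calibration instrument continues producing bad measurements) is more severe than the Type I consequence (a properly working instrument is taken offline unnecessarily).

Type II error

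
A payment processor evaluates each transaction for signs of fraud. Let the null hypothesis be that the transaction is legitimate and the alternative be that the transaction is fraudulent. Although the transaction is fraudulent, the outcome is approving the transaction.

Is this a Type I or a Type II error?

Type II error

'Approving the transaction' corresponds to failing to reject H₀.
H₀ was not rejected but H₀ is false — a Type II error (false negative).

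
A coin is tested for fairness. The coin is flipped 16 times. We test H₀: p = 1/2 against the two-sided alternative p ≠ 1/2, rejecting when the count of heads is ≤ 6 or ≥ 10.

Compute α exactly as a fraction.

14893/32768

α = P(X ≤ 6 or X ≥ 10 | p = 1/2), X ~ Binomial(16, 1/2).
By symmetry, α = 2·P(X ≤ 6) = 2·(1 + 16 + 120 + 560 + 1820 + 4368 + 8008)/65536 = 29786/65536 = 14893/32768.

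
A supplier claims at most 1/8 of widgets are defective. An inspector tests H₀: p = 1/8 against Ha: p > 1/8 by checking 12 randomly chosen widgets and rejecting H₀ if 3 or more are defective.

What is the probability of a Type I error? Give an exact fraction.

The significance level is the probability, assuming p = 1/8, of seeing 3 or more defectives in 12 draws.
α = 1 − P(S ≤ 2) = 1 − 56212574551/68719476736 = 12506902185/68719476736.

12506902185/68719476736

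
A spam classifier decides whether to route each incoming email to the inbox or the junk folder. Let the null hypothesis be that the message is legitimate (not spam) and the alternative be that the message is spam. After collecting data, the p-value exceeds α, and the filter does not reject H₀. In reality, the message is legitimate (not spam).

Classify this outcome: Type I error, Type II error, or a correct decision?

No error (correct decision).

The test retained a true H₀ — the decision matches the true state.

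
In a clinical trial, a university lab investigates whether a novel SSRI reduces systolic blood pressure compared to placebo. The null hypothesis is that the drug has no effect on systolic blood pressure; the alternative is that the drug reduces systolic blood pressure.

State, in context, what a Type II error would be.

A Type II error would mean concluding that the drug has no effect on systolic blood pressure (or at least failing to establish that the drug reduces systolic blood pressure) when in fact the drug reduces systolic blood pressure.

A Type II error is failing to reject H₀ when H₀ is false.
Here that means concluding there is insufficient evidence that the drug works when actually the drug reduces systolic blood pressure.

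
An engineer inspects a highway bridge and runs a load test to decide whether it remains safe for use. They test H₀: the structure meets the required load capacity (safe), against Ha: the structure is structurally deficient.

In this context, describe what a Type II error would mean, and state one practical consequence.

A Type II error would mean concluding that the structure meets the required load capacity (safe) (or at least failing to establish that the structure is structurally deficient) when in fact the structure is structurally deficient. Consequence: a deficient structure remains in service and may fail under load.

A Type II error is failing to reject H₀ when H₀ is false.
Here that means keeping the structure open when actually the structure is structurally deficient.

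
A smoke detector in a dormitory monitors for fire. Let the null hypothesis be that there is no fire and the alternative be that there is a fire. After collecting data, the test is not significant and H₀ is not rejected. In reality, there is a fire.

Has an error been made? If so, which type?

Type II error

H₀ was not rejected, but H₀ is actually false.
Failing to reject a false null hypothesis is a Type II error (false negative).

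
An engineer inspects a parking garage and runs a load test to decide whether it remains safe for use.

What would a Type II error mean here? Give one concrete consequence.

With the conventional null hypothesis that the structure meets the required load capacity (safe):
A Type II error is failing to reject H₀ when H₀ is false.
Here that means keeping the structure open when actually the structure is structurally deficient.

A Type II error would mean concluding that the structure meets the required load capacity (safe) (or at least failing to establish that the structure is structurally deficient) when in fact the structure is structurally deficient. Consequence: a deficient structure remains in service and may fail under load.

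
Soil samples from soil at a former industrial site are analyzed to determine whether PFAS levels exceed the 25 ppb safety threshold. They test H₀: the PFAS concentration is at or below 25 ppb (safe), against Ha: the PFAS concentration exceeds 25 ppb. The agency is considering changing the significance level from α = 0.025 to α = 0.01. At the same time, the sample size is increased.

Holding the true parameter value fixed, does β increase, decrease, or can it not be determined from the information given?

The first change alone would make β increase; the second alone would make β decrease. Which effect dominates depends on the magnitudes, which are not given.

Cannot be determined from the information given.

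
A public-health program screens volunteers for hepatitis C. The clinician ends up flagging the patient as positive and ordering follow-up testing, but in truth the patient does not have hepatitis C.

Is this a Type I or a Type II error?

Type I error

The null hypothesis here is that the patient does not have hepatitis C.
'Flagging the patient as positive and ordering follow-up testing' corresponds to rejecting H₀.
H₀ was rejected but H₀ is true — a Type I error (false positive).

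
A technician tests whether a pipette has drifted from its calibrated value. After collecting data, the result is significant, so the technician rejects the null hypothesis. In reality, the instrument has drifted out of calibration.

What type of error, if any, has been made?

The conventional null hypothesis here is that the instrument is correctly calibrated.
The test rejected a false H₀ — the decision matches the true state.

No error (correct decision).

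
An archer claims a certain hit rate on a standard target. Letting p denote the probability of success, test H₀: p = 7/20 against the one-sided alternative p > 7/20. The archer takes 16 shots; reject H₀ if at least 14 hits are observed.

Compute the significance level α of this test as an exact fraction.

2955017928403093/131072000000000000000

The Type I error probability is α = P(K ≥ 14) computed under H₀, where K ~ Binomial(16, 7/20).
Summing C(16,j)(7/20)^j(13/20)^{16−j} for j = 14,…,16 gives 2955017928403093/131072000000000000000.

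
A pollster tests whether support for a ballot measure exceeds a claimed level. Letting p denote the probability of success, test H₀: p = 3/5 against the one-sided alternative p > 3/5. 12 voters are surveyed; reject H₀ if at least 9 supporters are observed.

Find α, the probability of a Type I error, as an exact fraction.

11002797/48828125

Under H₀, Y ~ Binomial(12, 3/5), and α = P(Y ≥ 9).
Summing C(12,j)(3/5)^j(2/5)^{12−j} for j = 9,…,12 gives 11002797/48828125.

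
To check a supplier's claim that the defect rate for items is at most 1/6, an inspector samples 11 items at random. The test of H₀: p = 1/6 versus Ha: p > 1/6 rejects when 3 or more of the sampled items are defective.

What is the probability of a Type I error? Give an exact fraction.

3671303/13436928

Under H₀, X ~ Binomial(11, 1/6); the Type I error rate is P(X ≥ 3).
Computing the lower-tail complement: 1 − 9765625/13436928 = 3671303/13436928.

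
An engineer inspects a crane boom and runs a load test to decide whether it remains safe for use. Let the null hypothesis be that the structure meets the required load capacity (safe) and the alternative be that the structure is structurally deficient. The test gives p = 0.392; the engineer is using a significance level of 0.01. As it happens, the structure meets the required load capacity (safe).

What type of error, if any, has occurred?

Neither — the decision is correct.

Since p = 0.392 ≥ α = 0.01, H₀ is not rejected.
H₀ is true (actually the structure meets the required load capacity (safe)).
The decision matches the true state — no error.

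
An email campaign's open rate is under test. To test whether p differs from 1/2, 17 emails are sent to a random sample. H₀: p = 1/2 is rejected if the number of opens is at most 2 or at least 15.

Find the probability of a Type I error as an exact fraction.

Under H₀, X ~ Binomial(17, 1/2); α is the probability of landing in either tail, P(X ≤ 2) + P(X ≥ 15).
By symmetry, α = 2·P(X ≤ 2) = 2·(1 + 17 + 136)/131072 = 308/131072 = 77/32768.

77/32768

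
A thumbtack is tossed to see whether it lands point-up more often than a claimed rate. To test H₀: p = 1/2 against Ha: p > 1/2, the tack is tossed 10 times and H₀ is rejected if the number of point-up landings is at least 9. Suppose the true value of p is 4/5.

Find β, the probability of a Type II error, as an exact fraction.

β = P(fail to reject H₀ | Ha true) = P(K ≤ 8 | p = 4/5), K ~ Binomial(10, 4/5).
Adding the binomial probabilities P(K=0)+…+P(K=8) at p = 4/5 gives 6095609/9765625.

6095609/9765625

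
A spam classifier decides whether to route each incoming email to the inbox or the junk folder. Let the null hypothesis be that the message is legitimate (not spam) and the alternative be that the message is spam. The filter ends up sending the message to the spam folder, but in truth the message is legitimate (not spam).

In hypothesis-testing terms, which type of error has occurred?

'Sending the message to the spam folder' corresponds to rejecting H₀.
H₀ was rejected but H₀ is true — a Type I error (false positive).

Type I error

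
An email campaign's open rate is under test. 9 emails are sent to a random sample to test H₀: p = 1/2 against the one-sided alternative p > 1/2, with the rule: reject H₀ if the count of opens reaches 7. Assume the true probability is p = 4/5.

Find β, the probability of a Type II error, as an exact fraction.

511333/1953125

β = P(fail to reject H₀ | Ha true) = P(S ≤ 6 | p = 4/5), S ~ Binomial(9, 4/5).
Summing C(9,j)·(4/5)^j·(1/5)^{9-j} for j = 0..6 gives 511333/1953125.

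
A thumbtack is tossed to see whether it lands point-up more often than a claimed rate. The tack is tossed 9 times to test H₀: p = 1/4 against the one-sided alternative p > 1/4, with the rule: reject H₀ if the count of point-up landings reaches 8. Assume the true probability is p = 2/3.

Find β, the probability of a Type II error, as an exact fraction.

16867/19683

Under the alternative p = 2/3, X ~ Binomial(9, 2/3); β is the probability the test does not reject, P(X < 8).
Adding the binomial probabilities P(X=0)+…+P(X=7) at p = 2/3 gives 16867/19683.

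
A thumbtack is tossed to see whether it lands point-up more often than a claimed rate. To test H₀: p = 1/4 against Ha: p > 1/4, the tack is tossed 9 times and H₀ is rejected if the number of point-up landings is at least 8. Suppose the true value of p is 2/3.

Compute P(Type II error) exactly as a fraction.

16867/19683

A Type II error is failing to reject when Ha holds: with p = 2/3, β = P(K ≤ 7).
Summing C(9,j)·(2/3)^j·(1/3)^{9-j} for j = 0..7 gives 16867/19683.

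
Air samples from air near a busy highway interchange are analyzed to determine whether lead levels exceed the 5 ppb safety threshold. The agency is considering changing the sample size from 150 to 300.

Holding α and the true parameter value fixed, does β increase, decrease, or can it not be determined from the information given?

A larger sample reduces the standard error, pulling the sampling distribution under Ha further from the non-rejection region.

It decreases.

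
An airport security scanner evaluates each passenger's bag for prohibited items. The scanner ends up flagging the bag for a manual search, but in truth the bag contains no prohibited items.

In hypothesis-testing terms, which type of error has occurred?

Type I error

The null hypothesis here is that the bag contains no prohibited items.
'Flagging the bag for a manual search' corresponds to rejecting H₀.
H₀ was rejected but H₀ is true — a Type I error (false positive).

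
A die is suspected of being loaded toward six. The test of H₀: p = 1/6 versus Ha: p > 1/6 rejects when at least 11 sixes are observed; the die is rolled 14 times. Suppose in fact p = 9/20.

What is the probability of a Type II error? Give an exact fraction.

809836111480091663/819200000000000000

β = P(fail to reject H₀ | Ha true) = P(K ≤ 10 | p = 9/20), K ~ Binomial(14, 9/20).
Summing C(14,j)·(9/20)^j·(11/20)^{14-j} for j = 0..10 gives 809836111480091663/819200000000000000.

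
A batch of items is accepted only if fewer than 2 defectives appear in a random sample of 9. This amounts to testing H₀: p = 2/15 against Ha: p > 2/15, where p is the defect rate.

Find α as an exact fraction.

α = P(reject H₀ | H₀ true) = P(Y ≥ 2 | p = 2/15), Y ~ Binomial(9, 2/15).
α = 1 − P(Y ≤ 1) = 1 − 25287652351/38443359375 = 13155707024/38443359375.

13155707024/38443359375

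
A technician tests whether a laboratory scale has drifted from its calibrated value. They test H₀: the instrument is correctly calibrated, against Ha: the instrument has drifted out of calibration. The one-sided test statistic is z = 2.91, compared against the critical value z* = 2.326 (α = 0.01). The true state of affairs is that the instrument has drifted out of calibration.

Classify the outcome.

Since z = 2.91 > z* = 2.326, H₀ is rejected.
H₀ is false (actually the instrument has drifted out of calibration).
The decision matches the true state — no error.

No error — this is a correct decision.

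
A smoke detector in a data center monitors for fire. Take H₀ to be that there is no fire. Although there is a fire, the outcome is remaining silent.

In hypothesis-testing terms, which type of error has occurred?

'Remaining silent' corresponds to failing to reject H₀.
H₀ was not rejected but H₀ is false — a Type II error (false negative).

Type II error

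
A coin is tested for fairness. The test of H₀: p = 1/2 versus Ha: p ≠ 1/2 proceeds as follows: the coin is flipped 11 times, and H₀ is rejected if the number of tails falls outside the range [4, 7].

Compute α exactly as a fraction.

29/128

Under H₀, X ~ Binomial(11, 1/2); α is the probability of landing in either tail, P(X ≤ 3) + P(X ≥ 8).
By symmetry, α = 2·P(X ≤ 3) = 2·(1 + 11 + 55 + 165)/2048 = 464/2048 = 29/128.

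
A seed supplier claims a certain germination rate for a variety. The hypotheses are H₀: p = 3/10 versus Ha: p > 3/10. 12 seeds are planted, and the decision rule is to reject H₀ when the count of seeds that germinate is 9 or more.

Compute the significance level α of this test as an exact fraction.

338331087/200000000000

α = P(reject H₀ | H₀ true) = P(Y ≥ 9 | p = 3/10), with Y ~ Binomial(12, 3/10).
P(Y ≥ 9) = Σ_{j=9}^{12} C(12,j)·(3/10)^j·(7/10)^{12-j} = 338331087/200000000000.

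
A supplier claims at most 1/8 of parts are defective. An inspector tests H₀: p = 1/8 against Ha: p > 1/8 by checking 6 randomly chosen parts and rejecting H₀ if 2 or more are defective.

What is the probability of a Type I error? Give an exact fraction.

43653/262144

Under H₀, S ~ Binomial(6, 1/8); the Type I error rate is P(S ≥ 2).
α = 1 − P(S ≤ 1) = 1 − 218491/262144 = 43653/262144.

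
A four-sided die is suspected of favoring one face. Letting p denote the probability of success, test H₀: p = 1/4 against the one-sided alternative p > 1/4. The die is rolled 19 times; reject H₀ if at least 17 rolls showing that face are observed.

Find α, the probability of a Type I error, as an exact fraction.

Under H₀, K ~ Binomial(19, 1/4), and α = P(K ≥ 17).
Summing C(19,j)(1/4)^j(3/4)^{19−j} for j = 17,…,19 gives 1597/274877906944.

1597/274877906944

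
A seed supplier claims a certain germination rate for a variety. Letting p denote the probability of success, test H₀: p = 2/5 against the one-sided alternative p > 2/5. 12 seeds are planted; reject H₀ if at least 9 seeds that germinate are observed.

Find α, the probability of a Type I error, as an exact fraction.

Under H₀, K ~ Binomial(12, 2/5), and α = P(K ≥ 9).
P(K ≥ 9) = Σ_{j=9}^{12} C(12,j)·(2/5)^j·(3/5)^{12-j} = 745472/48828125.

745472/48828125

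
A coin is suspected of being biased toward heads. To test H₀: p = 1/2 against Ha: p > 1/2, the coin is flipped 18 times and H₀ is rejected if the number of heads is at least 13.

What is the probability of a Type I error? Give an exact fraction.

Under H₀, K ~ Binomial(18, 1/2), and α = P(K ≥ 13).
That's C(18,13) + C(18,14) + C(18,15) + C(18,16) + C(18,17) + C(18,18) over 2^18, i.e. (8568 + 3060 + 816 + 153 + 18 + 1)/262144 = 12616/262144 = 1577/32768.

1577/32768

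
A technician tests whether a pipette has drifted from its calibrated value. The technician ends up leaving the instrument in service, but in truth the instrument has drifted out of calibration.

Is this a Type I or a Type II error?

The null hypothesis here is that the instrument is correctly calibrated.
'Leaving the instrument in service' corresponds to failing to reject H₀.
H₀ was not rejected but H₀ is false — a Type II error (false negative).

Type II error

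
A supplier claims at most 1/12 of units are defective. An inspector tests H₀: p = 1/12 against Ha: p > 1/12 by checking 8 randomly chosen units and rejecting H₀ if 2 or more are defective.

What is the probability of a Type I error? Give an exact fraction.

59725447/429981696

α = P(reject H₀ | H₀ true) = P(K ≥ 2 | p = 1/12), K ~ Binomial(8, 1/12).
Via the complement, α = 1 − Σ_{j=0}^{1} C(8,j)(1/12)^j(11/12)^{8-j} = 59725447/429981696.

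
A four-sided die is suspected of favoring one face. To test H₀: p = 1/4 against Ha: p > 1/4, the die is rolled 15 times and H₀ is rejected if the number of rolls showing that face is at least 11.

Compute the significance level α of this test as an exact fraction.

α = P(reject H₀ | H₀ true) = P(X ≥ 11 | p = 1/4), with X ~ Binomial(15, 1/4).
Summing C(15,j)(1/4)^j(3/4)^{15−j} for j = 11,…,15 gives 123841/1073741824.

123841/1073741824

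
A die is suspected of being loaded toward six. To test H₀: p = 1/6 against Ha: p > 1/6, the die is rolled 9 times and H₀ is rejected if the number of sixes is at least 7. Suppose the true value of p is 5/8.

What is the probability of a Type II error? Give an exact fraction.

24101307/33554432

β = P(fail to reject H₀ | Ha true) = P(S ≤ 6 | p = 5/8), S ~ Binomial(9, 5/8).
Equivalently, β = 1 − P(S ≥ 7) = 24101307/33554432.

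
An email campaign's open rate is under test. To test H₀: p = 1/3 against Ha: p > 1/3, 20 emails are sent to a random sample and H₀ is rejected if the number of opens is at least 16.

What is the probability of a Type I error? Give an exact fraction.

Under H₀, K ~ Binomial(20, 1/3), and α = P(K ≥ 16).
Adding the binomial terms for j = 16 through 20 with p = 1/3 yields 29147/1162261467.

29147/1162261467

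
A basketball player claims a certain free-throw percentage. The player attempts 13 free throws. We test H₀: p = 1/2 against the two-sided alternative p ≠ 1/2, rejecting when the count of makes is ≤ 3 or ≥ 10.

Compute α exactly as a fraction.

189/2048

α = P(X ≤ 3 or X ≥ 10 | p = 1/2), X ~ Binomial(13, 1/2).
The two tails are symmetric, so α = 2·(1 + 13 + 78 + 286)/2^13 = 756/8192 = 189/2048.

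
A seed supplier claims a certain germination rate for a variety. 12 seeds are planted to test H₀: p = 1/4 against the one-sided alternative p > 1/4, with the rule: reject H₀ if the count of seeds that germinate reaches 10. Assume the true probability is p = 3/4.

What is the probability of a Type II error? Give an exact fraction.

10222777/16777216

Under the alternative p = 3/4, Y ~ Binomial(12, 3/4); β is the probability the test does not reject, P(Y < 10).
Summing C(12,j)·(3/4)^j·(1/4)^{12-j} for j = 0..9 gives 10222777/16777216.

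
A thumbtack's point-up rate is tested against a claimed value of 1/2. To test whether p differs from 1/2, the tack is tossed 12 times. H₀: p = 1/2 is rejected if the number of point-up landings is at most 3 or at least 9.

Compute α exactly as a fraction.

Under H₀, K ~ Binomial(12, 1/2); α is the probability of landing in either tail, P(K ≤ 3) + P(K ≥ 9).
The two tails are symmetric, so α = 2·(1 + 12 + 66 + 220)/2^12 = 598/4096 = 299/2048.

299/2048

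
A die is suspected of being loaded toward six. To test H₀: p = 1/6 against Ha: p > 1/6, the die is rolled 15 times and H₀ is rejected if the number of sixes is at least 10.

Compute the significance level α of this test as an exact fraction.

Under H₀, X ~ Binomial(15, 1/6), and α = P(X ≥ 10).
Summing C(15,j)(1/6)^j(5/6)^{15−j} for j = 10,…,15 gives 2574269/117546246144.

2574269/117546246144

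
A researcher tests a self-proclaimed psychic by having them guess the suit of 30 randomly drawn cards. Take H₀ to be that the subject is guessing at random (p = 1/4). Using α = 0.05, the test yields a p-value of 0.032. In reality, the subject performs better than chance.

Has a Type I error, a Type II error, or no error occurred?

Since p = 0.032 < α = 0.05, H₀ is rejected.
H₀ is false (actually the subject performs better than chance).
The decision matches the true state — no error.

No error (correct decision).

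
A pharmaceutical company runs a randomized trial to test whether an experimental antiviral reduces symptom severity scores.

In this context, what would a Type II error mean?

A Type II error would mean concluding that the drug has no effect on symptom severity scores (or at least failing to establish that the drug reduces symptom severity scores) when in fact the drug reduces symptom severity scores.

With the conventional null hypothesis that the drug has no effect on symptom severity scores:
A Type II error is failing to reject H₀ when H₀ is false.
Here that means concluding there is insufficient evidence that the drug works when actually the drug reduces symptom severity scores.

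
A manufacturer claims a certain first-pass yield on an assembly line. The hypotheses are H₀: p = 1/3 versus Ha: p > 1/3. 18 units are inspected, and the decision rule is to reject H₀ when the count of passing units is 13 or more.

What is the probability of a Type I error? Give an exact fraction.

330313/387420489

Under H₀, K ~ Binomial(18, 1/3), and α = P(K ≥ 13).
P(K ≥ 13) = Σ_{j=13}^{18} C(18,j)·(1/3)^j·(2/3)^{18-j} = 330313/387420489.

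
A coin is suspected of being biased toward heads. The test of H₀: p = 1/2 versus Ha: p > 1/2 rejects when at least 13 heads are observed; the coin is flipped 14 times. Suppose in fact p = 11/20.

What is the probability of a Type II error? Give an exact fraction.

β = P(fail to reject H₀ | Ha true) = P(S ≤ 12 | p = 11/20), S ~ Binomial(14, 11/20).
Equivalently, β = 1 − P(S ≥ 13) = 1633670388436281453/1638400000000000000.

1633670388436281453/1638400000000000000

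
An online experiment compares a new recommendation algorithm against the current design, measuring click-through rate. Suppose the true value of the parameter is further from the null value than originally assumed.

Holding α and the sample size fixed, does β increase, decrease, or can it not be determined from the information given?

It decreases.

The further the true parameter sits from the null value, the more of the Ha sampling distribution falls in the rejection region.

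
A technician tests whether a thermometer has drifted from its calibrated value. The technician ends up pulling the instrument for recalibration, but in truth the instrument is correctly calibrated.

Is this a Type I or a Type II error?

The null hypothesis here is that the instrument is correctly calibrated.
'Pulling the instrument for recalibration' corresponds to rejecting H₀.
H₀ was rejected but H₀ is true — a Type I error (false positive).

Type I error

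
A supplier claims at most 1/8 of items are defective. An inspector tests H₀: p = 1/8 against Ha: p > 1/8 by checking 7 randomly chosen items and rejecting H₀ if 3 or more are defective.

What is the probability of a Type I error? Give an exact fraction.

97119/2097152

The significance level is the probability, assuming p = 1/8, of seeing 3 or more defectives in 7 draws.
Computing the lower-tail complement: 1 − 2000033/2097152 = 97119/2097152.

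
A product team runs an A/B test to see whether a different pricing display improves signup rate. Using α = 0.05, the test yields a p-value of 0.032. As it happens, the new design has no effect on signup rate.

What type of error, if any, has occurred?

Type I error

The conventional null hypothesis is that the new design has no effect on signup rate.
Since p = 0.032 < α = 0.05, H₀ is rejected.
H₀ is true (actually the new design has no effect on signup rate).
Rejecting a true H₀ is a Type I error.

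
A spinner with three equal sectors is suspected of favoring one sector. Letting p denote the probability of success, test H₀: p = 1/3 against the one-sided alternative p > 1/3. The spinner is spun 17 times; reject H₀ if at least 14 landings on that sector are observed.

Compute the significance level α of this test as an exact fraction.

6019/129140163

Under H₀, Y ~ Binomial(17, 1/3), and α = P(Y ≥ 14).
Summing C(17,j)(1/3)^j(2/3)^{17−j} for j = 14,…,17 gives 6019/129140163.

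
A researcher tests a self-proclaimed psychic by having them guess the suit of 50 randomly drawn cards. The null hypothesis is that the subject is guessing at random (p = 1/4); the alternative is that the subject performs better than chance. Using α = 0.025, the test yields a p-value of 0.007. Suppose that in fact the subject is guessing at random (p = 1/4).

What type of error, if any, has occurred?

Since p = 0.007 < α = 0.025, H₀ is rejected.
H₀ is true (actually the subject is guessing at random (p = 1/4)).
Rejecting a true H₀ is a Type I error.

Type I error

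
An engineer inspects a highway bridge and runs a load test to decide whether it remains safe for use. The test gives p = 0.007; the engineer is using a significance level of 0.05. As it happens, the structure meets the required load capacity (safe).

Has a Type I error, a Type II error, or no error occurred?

The conventional null hypothesis is that the structure meets the required load capacity (safe).
Since p = 0.007 < α = 0.05, H₀ is rejected.
H₀ is true (actually the structure meets the required load capacity (safe)).
Rejecting a true H₀ is a Type I error.

Type I error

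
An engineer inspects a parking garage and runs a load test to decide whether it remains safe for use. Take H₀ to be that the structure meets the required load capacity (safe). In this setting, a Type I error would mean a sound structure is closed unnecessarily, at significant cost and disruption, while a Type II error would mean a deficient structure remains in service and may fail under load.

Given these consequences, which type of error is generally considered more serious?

Type II error

The Type II consequence (a deficient structure remains in service and may fail under load) is more severe than the Type I consequence (a sound structure is closed unnecessarily, at significant cost and disruption).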